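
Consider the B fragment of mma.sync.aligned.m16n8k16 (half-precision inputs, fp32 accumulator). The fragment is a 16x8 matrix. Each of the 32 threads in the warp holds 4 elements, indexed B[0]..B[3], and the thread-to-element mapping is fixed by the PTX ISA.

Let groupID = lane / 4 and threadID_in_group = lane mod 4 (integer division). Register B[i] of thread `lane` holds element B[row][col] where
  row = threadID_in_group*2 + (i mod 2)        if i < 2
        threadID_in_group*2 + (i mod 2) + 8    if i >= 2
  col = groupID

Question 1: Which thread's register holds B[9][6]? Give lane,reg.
c=6->g=6  r=9->rb=1,t=0,b0=1
L=6*4+0=24  i=1*2+1=3

24,3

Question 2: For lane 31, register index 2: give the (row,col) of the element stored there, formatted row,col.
lane 31: gr=7 (31/4), th=3 (31%4)
i=2: r=3*2+0+8=14, c=gr=7

14,7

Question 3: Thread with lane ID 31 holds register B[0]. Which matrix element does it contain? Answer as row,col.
6,7

lane 31->31/4=7, 31 mod 4=3
i=0  r:2·3+0+0->6  c:7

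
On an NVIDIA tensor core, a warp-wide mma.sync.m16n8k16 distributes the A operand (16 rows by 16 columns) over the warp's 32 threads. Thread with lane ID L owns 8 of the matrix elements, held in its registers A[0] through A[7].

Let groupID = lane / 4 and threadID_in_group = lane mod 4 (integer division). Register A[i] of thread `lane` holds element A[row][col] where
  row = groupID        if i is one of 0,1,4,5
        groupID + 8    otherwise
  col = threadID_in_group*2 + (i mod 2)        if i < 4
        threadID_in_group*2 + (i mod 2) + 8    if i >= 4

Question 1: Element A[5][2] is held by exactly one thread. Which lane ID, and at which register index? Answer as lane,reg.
21,0

r: 5->gid=5,r8=0  c: 2->c8=0,tid=1,i&1=0
L=5*4+1=21  i=0*4+0*2+0=0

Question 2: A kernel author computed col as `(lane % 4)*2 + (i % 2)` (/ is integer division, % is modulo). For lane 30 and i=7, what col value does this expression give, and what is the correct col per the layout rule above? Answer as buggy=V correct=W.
`(lane % 4)*2 + (i % 2)`[30,7]→5
lane 30→30/4=7, 30 mod 4=2
i=7  r:7+8→15  c:2·2+1+8→13
col: 5 vs 13

buggy=5 correct=13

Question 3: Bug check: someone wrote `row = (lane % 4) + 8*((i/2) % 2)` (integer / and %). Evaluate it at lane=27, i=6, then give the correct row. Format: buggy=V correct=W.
`(lane % 4) + 8*((i/2) % 2)`[27,6]=>11
27: grp=6,tig=3
[6] (6+8,3*2+0+8) = (14,14)
row: 11 vs 14

buggy=11 correct=14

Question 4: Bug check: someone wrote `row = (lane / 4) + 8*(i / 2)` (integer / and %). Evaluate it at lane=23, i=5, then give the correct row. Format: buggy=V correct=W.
buggy=21 correct=5

`(lane / 4) + 8*(i / 2)`[23,5]⇒21
23: gr=5,th=3
[5] (5+0,3*2+1+8) = (5,15)
row: 21 vs 5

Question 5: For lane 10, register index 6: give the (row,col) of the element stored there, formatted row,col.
10,12

lane 10: G=2 (10/4), T=2 (10%4)
i=6: r=2+8=10, c=2*2+0+8=12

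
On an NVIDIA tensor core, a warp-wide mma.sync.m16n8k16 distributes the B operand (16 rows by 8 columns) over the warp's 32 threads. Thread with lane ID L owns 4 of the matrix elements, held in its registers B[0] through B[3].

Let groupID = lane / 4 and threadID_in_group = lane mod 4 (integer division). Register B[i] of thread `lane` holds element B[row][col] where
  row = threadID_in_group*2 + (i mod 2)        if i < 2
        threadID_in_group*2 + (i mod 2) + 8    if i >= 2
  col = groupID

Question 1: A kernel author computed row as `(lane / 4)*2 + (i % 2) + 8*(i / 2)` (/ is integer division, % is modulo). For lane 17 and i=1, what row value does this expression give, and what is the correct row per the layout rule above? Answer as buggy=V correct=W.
buggy=9 correct=3

`(lane / 4)*2 + (i % 2) + 8*(i / 2)`[17,1]→9
L=17→G=17>>2=4, T=17&3=1
[1]→row 1·2+1+0=3  col G=4
row: 9 vs 3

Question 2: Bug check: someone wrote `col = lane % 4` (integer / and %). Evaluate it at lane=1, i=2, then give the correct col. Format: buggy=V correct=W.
buggy=1 correct=0

`lane % 4`[1,2]->1
lane 1: gid=0 (1/4), tid=1 (1%4)
i=2: r=1*2+0+8=10, c=gid=0
col: 1 vs 0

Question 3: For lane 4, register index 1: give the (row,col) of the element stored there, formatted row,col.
lane 4->4/4=1, 4 mod 4=0
i=1  r:2·0+1+0->1  c:1

1,1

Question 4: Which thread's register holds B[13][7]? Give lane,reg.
c=7⇒gr=7  r=13⇒Rb=1,th=2,odd=1
L=7*4+2=30  i=1*2+1=3

30,3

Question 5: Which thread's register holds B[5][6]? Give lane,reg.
26,1

c=6⇒gr=6  r=5⇒Rb=0,th=2,odd=1
L=6*4+2=26  i=0*2+1=1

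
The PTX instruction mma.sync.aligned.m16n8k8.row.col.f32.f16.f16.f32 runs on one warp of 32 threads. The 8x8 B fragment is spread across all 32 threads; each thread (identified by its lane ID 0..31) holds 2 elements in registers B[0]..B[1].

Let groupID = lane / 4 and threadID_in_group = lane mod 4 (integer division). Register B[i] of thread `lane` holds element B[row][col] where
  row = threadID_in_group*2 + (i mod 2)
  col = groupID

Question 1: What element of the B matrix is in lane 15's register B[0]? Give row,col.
lane 15: gr=3 (15/4), th=3 (15%4)
i=0: r=3*2+0=6, c=gr=3

6,3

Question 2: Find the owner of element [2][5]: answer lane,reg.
21,0

c: 5->gid=5  r: 2->tid=1,i&1=0
L=5*4+1=21  i=0=0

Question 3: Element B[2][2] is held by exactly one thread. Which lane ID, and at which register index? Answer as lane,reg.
c: 2->gid=2  r: 2->tid=1,i&1=0
L=2*4+1=9  i=0=0

9,0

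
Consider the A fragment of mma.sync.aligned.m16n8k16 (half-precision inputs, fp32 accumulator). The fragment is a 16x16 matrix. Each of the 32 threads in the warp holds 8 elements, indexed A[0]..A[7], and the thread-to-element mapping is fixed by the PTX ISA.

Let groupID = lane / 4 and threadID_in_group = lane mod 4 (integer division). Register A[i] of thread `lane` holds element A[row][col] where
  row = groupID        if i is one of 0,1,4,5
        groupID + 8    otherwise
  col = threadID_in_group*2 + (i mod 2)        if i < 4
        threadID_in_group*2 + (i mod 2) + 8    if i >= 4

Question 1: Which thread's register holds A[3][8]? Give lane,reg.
r:3=>grp=3,rB=0  c:8=>cB=1,tig=0,lo=0
L=3*4+0=12  i=1*4+0*2+0=4

12,4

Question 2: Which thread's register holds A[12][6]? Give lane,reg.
r:12=>grp=4,rB=1  c:6=>cB=0,tig=3,lo=0
L=4*4+3=19  i=0*4+1*2+0=2

19,2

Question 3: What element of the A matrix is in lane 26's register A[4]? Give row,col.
6,12

L=26=>grp=26>>2=6, tig=26&3=2
[4]=>row 6+0=6  col 2·2+0+8=12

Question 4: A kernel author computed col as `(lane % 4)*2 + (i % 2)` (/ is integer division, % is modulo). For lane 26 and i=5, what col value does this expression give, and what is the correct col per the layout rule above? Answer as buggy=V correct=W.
`(lane % 4)*2 + (i % 2)`[26,5]→5
lane 26: G=6 (26/4), T=2 (26%4)
i=5: r=6+0=6, c=2*2+1+8=13
col: 5 vs 13

buggy=5 correct=13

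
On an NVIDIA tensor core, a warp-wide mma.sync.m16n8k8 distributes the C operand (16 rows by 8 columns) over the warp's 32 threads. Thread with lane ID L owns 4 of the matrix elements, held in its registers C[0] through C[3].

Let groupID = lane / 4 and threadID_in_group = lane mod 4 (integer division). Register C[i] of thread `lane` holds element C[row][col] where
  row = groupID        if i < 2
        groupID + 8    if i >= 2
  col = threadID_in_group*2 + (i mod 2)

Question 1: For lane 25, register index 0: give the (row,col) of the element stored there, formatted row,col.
25: gr=6,th=1
[0] (6+0,1*2+0) = (6,2)

6,2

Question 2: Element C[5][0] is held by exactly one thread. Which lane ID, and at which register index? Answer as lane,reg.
20,0

r=5->g=5,rb=0  c=0->t=0,b0=0
L=5*4+0=20  i=0*2+0=0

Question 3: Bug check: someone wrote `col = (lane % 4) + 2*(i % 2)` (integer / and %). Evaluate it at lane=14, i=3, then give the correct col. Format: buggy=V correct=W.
buggy=4 correct=5

`(lane % 4) + 2*(i % 2)`[14,3]=>4
lane 14: grp=3 (14/4), tig=2 (14%4)
i=3: r=3+8=11, c=2*2+1=5
col: 4 vs 5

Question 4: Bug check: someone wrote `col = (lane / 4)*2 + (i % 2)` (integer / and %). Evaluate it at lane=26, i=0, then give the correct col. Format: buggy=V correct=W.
`(lane / 4)*2 + (i % 2)`[26,0]->12
lane 26->26/4=6, 26 mod 4=2
i=0  r:6+0->6  c:2·2+0->4
col: 12 vs 4

buggy=12 correct=4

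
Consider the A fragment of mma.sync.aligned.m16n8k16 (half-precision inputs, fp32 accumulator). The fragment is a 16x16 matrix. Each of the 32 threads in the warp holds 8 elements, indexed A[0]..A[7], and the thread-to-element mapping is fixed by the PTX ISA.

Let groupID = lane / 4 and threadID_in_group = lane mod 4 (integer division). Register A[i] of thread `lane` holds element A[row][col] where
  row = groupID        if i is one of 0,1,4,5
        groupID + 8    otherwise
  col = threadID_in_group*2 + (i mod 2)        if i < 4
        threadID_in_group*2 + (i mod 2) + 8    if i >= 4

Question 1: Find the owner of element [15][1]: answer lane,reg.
r=15→G=7,rhi=1  c=1→chi=0,T=0,p=1
L=7*4+0=28  i=0*4+1*2+1=3

28,3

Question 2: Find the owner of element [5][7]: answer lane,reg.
23,1

r:5=>grp=5,rB=0  c:7=>cB=0,tig=3,lo=1
L=5*4+3=23  i=0*4+0*2+1=1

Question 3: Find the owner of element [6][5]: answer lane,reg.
26,1

r=6⇒gr=6,Rb=0  c=5⇒Cb=0,th=2,odd=1
L=6*4+2=26  i=0*4+0*2+1=1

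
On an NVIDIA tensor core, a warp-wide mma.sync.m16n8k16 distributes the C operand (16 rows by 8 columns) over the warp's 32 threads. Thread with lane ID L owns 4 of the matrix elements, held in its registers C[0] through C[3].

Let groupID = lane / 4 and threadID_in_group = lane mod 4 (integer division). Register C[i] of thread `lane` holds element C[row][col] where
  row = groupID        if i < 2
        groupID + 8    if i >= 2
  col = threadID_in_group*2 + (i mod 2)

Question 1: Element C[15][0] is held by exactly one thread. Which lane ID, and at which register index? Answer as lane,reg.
28,2

r=15->g=7,rb=1  c=0->t=0,b0=0
L=7*4+0=28  i=1*2+0=2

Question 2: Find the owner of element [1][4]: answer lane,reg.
r=1⇒gr=1,Rb=0  c=4⇒th=2,odd=0
L=1*4+2=6  i=0*2+0=0

6,0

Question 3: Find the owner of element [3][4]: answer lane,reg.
14,0

r=3→G=3,rhi=0  c=4→T=2,p=0
L=3*4+2=14  i=0*2+0=0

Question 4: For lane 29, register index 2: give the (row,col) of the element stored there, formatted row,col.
lane 29: gid=7 (29/4), tid=1 (29%4)
i=2: r=7+8=15, c=1*2+0=2

15,2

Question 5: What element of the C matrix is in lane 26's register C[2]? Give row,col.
14,4

lane 26=>26/4=6, 26 mod 4=2
i=2  r:6+8=>14  c:2·2+0=>4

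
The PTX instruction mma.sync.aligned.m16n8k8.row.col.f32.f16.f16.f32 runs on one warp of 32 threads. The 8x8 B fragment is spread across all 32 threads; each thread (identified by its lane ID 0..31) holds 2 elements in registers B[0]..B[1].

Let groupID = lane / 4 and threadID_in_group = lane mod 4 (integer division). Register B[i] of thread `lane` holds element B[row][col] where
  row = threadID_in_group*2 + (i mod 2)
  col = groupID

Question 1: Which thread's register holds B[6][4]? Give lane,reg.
19,0

c=4→G=4  r=6→T=3,p=0
L=4*4+3=19  i=0=0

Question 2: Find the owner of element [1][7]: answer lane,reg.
c=7⇒gr=7  r=1⇒th=0,odd=1
L=7*4+0=28  i=1=1

28,1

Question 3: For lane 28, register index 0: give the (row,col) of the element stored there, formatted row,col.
0,7

28: g=7,t=0
[0] (0*2+0,7) = (0,7)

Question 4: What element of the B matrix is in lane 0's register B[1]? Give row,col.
lane 0: gid=0 (0/4), tid=0 (0%4)
i=1: r=0*2+1=1, c=gid=0

1,0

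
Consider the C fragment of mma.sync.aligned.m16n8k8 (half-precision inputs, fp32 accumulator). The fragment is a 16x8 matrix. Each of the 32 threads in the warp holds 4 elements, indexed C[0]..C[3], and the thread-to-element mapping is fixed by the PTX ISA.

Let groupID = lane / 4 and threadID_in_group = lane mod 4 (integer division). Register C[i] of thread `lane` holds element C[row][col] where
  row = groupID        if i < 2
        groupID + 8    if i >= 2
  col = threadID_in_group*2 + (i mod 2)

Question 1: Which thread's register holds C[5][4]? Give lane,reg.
r=5→G=5,rhi=0  c=4→T=2,p=0
L=5*4+2=22  i=0*2+0=0

22,0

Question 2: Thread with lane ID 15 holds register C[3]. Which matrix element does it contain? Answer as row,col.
11,7

lane 15→15/4=3, 15 mod 4=3
i=3  r:3+8→11  c:2·3+1→7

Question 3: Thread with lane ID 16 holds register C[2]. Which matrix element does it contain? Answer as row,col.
12,0

L=16→G=16>>2=4, T=16&3=0
[2]→row 4+8=12  col 0·2+0=0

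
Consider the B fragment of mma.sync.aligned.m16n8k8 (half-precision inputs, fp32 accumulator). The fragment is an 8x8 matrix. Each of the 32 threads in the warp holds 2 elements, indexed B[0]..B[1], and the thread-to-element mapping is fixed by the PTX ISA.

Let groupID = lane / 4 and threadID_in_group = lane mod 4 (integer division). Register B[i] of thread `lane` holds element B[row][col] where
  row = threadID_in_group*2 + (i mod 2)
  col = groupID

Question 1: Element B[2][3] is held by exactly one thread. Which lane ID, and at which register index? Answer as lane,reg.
13,0

c:3=>grp=3  r:2=>tig=1,lo=0
L=3*4+1=13  i=0=0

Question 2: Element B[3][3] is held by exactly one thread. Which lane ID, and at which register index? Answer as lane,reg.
c=3->g=3  r=3->t=1,b0=1
L=3*4+1=13  i=1=1

13,1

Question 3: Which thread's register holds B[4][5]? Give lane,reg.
c: 5->gid=5  r: 4->tid=2,i&1=0
L=5*4+2=22  i=0=0

22,0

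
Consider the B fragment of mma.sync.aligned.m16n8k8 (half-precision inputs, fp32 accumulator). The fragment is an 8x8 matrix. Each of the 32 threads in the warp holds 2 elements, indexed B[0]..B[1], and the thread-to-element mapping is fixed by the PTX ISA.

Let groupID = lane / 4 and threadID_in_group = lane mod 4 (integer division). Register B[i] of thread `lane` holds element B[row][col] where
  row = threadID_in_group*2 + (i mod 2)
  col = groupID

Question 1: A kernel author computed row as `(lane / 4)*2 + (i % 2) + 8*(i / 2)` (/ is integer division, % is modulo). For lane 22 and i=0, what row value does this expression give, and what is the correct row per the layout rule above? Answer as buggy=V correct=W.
buggy=10 correct=4

`(lane / 4)*2 + (i % 2) + 8*(i / 2)`[22,0]->10
lane 22->22/4=5, 22 mod 4=2
i=0  r:2·2+0->4  c:5
row: 10 vs 4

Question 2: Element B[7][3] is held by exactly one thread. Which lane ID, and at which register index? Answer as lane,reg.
c=3⇒gr=3  r=7⇒th=3,odd=1
L=3*4+3=15  i=1=1

15,1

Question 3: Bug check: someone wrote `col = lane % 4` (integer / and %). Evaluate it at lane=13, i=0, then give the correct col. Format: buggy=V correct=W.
`lane % 4`[13,0]⇒1
13: gr=3,th=1
[0] (1*2+0,3) = (2,3)
col: 1 vs 3

buggy=1 correct=3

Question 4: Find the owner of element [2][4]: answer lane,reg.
c=4->g=4  r=2->t=1,b0=0
L=4*4+1=17  i=0=0

17,0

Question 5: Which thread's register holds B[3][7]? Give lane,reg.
29,1

c:7=>grp=7  r:3=>tig=1,lo=1
L=7*4+1=29  i=1=1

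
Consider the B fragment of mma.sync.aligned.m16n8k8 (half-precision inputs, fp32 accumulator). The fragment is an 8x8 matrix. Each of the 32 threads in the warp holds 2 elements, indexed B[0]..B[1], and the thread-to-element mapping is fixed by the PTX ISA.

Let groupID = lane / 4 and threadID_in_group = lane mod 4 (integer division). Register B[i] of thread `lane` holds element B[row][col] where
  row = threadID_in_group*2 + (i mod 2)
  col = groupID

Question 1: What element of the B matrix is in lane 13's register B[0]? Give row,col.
13: G=3,T=1
[0] (1*2+0,3) = (2,3)

2,3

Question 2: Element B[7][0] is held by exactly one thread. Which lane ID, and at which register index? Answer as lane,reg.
3,1

c=0->g=0  r=7->t=3,b0=1
L=0*4+3=3  i=1=1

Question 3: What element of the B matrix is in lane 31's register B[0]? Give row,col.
L=31⇒gr=31>>2=7, th=31&3=3
[0]⇒row 3·2+0=6  col gr=7

6,7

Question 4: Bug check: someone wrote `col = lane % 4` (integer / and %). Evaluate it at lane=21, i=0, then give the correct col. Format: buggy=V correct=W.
`lane % 4`[21,0]→1
L=21→G=21>>2=5, T=21&3=1
[0]→row 1·2+0=2  col G=5
col: 1 vs 5

buggy=1 correct=5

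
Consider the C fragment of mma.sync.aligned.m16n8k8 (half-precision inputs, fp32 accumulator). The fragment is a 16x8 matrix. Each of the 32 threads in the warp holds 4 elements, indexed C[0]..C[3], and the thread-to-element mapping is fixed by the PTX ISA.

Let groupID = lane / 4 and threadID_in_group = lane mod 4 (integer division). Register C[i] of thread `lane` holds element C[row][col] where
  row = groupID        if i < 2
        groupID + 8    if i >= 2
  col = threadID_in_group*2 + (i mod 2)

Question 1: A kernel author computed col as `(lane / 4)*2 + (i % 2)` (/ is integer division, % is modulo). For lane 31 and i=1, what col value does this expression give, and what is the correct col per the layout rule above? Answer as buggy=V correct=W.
buggy=15 correct=7

`(lane / 4)*2 + (i % 2)`[31,1]->15
lane 31: gid=7 (31/4), tid=3 (31%4)
i=1: r=7+0=7, c=3*2+1=7
col: 15 vs 7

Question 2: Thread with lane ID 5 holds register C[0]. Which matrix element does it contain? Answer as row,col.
L=5⇒gr=5>>2=1, th=5&3=1
[0]⇒row 1+0=1  col 1·2+0=2

1,2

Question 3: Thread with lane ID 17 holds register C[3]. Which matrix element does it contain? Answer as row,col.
lane 17=>17/4=4, 17 mod 4=1
i=3  r:4+8=>12  c:2·1+1=>3

12,3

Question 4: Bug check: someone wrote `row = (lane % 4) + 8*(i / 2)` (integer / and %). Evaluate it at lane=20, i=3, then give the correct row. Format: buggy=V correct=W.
`(lane % 4) + 8*(i / 2)`[20,3]->8
20: gid=5,tid=0
[3] (5+8,0*2+1) = (13,1)
row: 8 vs 13

buggy=8 correct=13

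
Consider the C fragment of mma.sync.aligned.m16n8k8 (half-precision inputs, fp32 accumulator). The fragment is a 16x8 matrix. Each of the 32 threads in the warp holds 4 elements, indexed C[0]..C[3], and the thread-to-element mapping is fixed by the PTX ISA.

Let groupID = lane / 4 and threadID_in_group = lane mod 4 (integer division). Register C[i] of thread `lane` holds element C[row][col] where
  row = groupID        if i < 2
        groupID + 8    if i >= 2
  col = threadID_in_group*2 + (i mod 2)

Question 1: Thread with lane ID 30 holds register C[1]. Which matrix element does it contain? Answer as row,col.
lane 30=>30/4=7, 30 mod 4=2
i=1  r:7+0=>7  c:2·2+1=>5

7,5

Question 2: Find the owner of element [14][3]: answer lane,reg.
r=14→G=6,rhi=1  c=3→T=1,p=1
L=6*4+1=25  i=1*2+1=3

25,3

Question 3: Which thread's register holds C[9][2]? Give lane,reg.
5,2

r=9→G=1,rhi=1  c=2→T=1,p=0
L=1*4+1=5  i=1*2+0=2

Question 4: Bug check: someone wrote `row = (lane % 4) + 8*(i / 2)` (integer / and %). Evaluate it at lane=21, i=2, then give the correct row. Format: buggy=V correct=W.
buggy=9 correct=13

`(lane % 4) + 8*(i / 2)`[21,2]→9
L=21→G=21>>2=5, T=21&3=1
[2]→row 5+8=13  col 1·2+0=2
row: 9 vs 13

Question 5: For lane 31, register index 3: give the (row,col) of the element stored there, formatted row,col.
lane 31: gid=7 (31/4), tid=3 (31%4)
i=3: r=7+8=15, c=3*2+1=7

15,7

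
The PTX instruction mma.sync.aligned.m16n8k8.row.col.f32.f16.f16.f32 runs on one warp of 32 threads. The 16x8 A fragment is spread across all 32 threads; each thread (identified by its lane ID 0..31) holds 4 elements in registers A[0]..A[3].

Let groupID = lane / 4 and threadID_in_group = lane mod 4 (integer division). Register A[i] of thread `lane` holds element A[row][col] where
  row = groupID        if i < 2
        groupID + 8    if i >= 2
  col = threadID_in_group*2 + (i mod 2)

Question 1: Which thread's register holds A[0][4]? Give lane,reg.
2,0

r: 0->gid=0,r8=0  c: 4->tid=2,i&1=0
L=0*4+2=2  i=0*2+0=0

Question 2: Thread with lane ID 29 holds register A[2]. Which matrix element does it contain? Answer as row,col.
lane 29=>29/4=7, 29 mod 4=1
i=2  r:7+8=>15  c:2·1+0=>2

15,2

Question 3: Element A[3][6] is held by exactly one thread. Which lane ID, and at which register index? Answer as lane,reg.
15,0

r=3->g=3,rb=0  c=6->t=3,b0=0
L=3*4+3=15  i=0*2+0=0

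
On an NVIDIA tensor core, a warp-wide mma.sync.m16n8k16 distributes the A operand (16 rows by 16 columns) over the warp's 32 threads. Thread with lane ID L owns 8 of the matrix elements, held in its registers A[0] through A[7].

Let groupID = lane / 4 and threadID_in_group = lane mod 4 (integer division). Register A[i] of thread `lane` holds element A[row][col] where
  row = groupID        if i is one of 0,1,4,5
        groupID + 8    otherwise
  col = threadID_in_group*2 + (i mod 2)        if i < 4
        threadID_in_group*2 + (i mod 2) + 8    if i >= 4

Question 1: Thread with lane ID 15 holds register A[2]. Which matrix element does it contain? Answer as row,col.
lane 15: gid=3 (15/4), tid=3 (15%4)
i=2: r=3+8=11, c=3*2+0+0=6

11,6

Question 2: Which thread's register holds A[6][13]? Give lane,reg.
26,5

r=6→G=6,rhi=0  c=13→chi=1,T=2,p=1
L=6*4+2=26  i=1*4+0*2+1=5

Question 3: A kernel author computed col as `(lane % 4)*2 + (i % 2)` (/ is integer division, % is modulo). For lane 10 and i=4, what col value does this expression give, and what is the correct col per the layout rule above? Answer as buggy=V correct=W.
`(lane % 4)*2 + (i % 2)`[10,4]->4
lane 10: gid=2 (10/4), tid=2 (10%4)
i=4: r=2+0=2, c=2*2+0+8=12
col: 4 vs 12

buggy=4 correct=12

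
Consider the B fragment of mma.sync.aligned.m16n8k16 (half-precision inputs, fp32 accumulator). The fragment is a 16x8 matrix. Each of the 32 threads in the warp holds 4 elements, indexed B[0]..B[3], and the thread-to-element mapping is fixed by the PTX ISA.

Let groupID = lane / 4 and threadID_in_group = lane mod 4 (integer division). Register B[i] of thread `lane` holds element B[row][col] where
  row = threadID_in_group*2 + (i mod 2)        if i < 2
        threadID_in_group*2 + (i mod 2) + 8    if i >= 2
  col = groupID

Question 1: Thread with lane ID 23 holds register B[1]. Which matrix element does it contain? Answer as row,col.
7,5

lane 23⇒23/4=5, 23 mod 4=3
i=1  r:2·3+1+0⇒7  c:5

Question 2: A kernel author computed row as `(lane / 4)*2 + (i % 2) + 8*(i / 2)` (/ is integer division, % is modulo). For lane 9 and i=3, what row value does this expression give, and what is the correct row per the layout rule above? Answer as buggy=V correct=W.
buggy=13 correct=11

`(lane / 4)*2 + (i % 2) + 8*(i / 2)`[9,3]⇒13
L=9⇒gr=9>>2=2, th=9&3=1
[3]⇒row 1·2+1+8=11  col gr=2
row: 13 vs 11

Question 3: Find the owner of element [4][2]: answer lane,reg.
c: 2->gid=2  r: 4->r8=0,tid=2,i&1=0
L=2*4+2=10  i=0*2+0=0

10,0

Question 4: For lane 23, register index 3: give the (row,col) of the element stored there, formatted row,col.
15,5

L=23->g=23>>2=5, t=23&3=3
[3]->row 3·2+1+8=15  col g=5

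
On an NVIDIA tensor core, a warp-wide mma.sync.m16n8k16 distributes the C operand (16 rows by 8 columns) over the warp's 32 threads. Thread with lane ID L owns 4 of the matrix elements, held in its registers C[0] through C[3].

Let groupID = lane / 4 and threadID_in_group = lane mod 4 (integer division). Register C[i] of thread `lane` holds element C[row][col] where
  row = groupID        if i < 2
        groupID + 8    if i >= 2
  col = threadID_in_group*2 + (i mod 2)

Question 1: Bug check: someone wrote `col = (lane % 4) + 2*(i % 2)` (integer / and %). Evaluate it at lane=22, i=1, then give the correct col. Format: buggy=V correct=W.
`(lane % 4) + 2*(i % 2)`[22,1]->4
22: gid=5,tid=2
[1] (5+0,2*2+1) = (5,5)
col: 4 vs 5

buggy=4 correct=5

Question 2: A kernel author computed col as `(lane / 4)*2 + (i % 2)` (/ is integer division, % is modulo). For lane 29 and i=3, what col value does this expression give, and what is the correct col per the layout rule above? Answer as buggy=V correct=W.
buggy=15 correct=3

`(lane / 4)*2 + (i % 2)`[29,3]⇒15
29: gr=7,th=1
[3] (7+8,1*2+1) = (15,3)
col: 15 vs 3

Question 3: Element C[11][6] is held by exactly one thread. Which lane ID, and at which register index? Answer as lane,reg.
r=11⇒gr=3,Rb=1  c=6⇒th=3,odd=0
L=3*4+3=15  i=1*2+0=2

15,2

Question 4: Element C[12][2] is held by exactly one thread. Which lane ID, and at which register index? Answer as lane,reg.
17,2

r: 12->gid=4,r8=1  c: 2->tid=1,i&1=0
L=4*4+1=17  i=1*2+0=2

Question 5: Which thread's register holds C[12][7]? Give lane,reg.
r=12⇒gr=4,Rb=1  c=7⇒th=3,odd=1
L=4*4+3=19  i=1*2+1=3

19,3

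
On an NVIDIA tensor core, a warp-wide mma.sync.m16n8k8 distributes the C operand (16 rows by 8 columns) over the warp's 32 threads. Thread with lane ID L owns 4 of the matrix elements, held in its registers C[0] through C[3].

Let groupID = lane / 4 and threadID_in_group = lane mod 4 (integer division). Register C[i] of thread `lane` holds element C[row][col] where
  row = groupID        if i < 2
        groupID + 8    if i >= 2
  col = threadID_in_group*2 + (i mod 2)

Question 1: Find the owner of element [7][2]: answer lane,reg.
29,0

r: 7->gid=7,r8=0  c: 2->tid=1,i&1=0
L=7*4+1=29  i=0*2+0=0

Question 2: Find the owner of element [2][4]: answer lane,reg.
10,0

r=2→G=2,rhi=0  c=4→T=2,p=0
L=2*4+2=10  i=0*2+0=0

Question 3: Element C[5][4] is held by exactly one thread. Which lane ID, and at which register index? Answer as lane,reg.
r:5=>grp=5,rB=0  c:4=>tig=2,lo=0
L=5*4+2=22  i=0*2+0=0

22,0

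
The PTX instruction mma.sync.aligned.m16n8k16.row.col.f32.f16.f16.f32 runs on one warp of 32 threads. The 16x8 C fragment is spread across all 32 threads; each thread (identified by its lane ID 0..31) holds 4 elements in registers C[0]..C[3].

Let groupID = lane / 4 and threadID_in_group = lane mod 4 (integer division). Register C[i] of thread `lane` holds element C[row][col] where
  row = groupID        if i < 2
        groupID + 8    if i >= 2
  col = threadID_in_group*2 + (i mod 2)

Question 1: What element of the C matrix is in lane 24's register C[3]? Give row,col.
lane 24->24/4=6, 24 mod 4=0
i=3  r:6+8->14  c:2·0+1->1

14,1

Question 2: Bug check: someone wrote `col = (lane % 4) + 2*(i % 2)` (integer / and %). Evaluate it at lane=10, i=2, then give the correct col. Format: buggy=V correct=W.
`(lane % 4) + 2*(i % 2)`[10,2]=>2
10: grp=2,tig=2
[2] (2+8,2*2+0) = (10,4)
col: 2 vs 4

buggy=2 correct=4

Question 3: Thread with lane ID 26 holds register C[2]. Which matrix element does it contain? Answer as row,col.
14,4

lane 26⇒26/4=6, 26 mod 4=2
i=2  r:6+8⇒14  c:2·2+0⇒4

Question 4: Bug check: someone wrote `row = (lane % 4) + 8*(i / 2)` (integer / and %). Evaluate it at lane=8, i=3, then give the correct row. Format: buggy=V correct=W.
buggy=8 correct=10

`(lane % 4) + 8*(i / 2)`[8,3]=>8
lane 8=>8/4=2, 8 mod 4=0
i=3  r:2+8=>10  c:2·0+1=>1
row: 8 vs 10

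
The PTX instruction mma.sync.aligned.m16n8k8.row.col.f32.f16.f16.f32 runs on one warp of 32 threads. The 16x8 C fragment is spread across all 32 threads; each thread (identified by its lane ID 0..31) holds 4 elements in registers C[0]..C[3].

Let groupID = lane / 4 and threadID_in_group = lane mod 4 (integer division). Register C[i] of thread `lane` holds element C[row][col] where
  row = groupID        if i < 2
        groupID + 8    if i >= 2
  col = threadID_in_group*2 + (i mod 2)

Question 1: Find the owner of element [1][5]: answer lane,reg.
r: 1->gid=1,r8=0  c: 5->tid=2,i&1=1
L=1*4+2=6  i=0*2+1=1

6,1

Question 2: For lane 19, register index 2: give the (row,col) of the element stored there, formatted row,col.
12,6

lane 19→19/4=4, 19 mod 4=3
i=2  r:4+8→12  c:2·3+0→6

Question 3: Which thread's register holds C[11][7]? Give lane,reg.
r=11⇒gr=3,Rb=1  c=7⇒th=3,odd=1
L=3*4+3=15  i=1*2+1=3

15,3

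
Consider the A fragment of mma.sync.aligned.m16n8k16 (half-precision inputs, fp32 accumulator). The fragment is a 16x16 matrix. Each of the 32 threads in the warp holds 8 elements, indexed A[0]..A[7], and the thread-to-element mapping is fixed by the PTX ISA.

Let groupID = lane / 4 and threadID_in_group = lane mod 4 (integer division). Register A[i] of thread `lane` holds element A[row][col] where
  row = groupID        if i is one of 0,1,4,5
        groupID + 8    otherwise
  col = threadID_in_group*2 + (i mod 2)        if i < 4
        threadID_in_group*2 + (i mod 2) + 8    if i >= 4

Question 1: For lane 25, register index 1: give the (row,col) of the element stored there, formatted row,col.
6,3

25: G=6,T=1
[1] (6+0,1*2+1+0) = (6,3)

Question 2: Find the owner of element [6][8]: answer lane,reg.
24,4

r=6→G=6,rhi=0  c=8→chi=1,T=0,p=0
L=6*4+0=24  i=1*4+0*2+0=4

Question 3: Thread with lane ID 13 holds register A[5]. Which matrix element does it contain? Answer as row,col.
lane 13: g=3 (13/4), t=1 (13%4)
i=5: r=3+0=3, c=1*2+1+8=11

3,11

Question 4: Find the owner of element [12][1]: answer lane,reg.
r:12=>grp=4,rB=1  c:1=>cB=0,tig=0,lo=1
L=4*4+0=16  i=0*4+1*2+1=3

16,3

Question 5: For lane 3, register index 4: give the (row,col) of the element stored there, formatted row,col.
0,14

L=3->g=3>>2=0, t=3&3=3
[4]->row 0+0=0  col 3·2+0+8=14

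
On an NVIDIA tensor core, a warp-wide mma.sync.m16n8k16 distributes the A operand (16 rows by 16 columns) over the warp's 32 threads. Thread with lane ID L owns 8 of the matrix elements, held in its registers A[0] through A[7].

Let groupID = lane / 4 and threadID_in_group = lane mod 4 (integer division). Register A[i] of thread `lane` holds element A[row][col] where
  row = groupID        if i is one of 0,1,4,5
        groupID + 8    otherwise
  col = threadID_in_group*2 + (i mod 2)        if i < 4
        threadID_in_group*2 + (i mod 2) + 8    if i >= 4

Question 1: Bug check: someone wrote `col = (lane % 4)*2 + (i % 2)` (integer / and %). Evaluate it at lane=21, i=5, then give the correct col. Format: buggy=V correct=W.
`(lane % 4)*2 + (i % 2)`[21,5]->3
21: g=5,t=1
[5] (5+0,1*2+1+8) = (5,11)
col: 3 vs 11

buggy=3 correct=11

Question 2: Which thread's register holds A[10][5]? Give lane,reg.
r=10→G=2,rhi=1  c=5→chi=0,T=2,p=1
L=2*4+2=10  i=0*4+1*2+1=3

10,3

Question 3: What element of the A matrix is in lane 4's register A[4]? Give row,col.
lane 4: gr=1 (4/4), th=0 (4%4)
i=4: r=1+0=1, c=0*2+0+8=8

1,8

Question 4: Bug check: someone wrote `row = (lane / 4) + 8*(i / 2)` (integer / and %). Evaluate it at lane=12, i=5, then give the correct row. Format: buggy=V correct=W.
buggy=19 correct=3

`(lane / 4) + 8*(i / 2)`[12,5]->19
12: gid=3,tid=0
[5] (3+0,0*2+1+8) = (3,9)
row: 19 vs 3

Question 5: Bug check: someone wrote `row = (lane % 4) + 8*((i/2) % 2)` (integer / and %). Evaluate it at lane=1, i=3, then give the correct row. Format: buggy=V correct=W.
buggy=9 correct=8

`(lane % 4) + 8*((i/2) % 2)`[1,3]->9
L=1->gid=1>>2=0, tid=1&3=1
[3]->row 0+8=8  col 1·2+1+0=3
row: 9 vs 8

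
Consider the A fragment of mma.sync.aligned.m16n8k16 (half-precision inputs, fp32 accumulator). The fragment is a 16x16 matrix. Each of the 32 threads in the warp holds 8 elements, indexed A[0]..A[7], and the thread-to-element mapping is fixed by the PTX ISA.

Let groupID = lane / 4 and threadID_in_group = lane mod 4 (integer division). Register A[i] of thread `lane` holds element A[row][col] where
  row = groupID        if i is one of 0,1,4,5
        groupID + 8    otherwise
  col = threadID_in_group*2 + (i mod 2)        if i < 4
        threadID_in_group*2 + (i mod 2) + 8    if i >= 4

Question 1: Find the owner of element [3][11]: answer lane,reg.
r:3=>grp=3,rB=0  c:11=>cB=1,tig=1,lo=1
L=3*4+1=13  i=1*4+0*2+1=5

13,5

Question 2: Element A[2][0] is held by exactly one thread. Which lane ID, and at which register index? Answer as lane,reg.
r:2=>grp=2,rB=0  c:0=>cB=0,tig=0,lo=0
L=2*4+0=8  i=0*4+0*2+0=0

8,0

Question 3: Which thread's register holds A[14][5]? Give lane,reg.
r=14⇒gr=6,Rb=1  c=5⇒Cb=0,th=2,odd=1
L=6*4+2=26  i=0*4+1*2+1=3

26,3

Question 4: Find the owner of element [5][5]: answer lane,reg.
22,1

r: 5->gid=5,r8=0  c: 5->c8=0,tid=2,i&1=1
L=5*4+2=22  i=0*4+0*2+1=1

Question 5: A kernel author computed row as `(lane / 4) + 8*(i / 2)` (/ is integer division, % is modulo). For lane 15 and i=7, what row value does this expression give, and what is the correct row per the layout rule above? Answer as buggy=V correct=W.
buggy=27 correct=11

`(lane / 4) + 8*(i / 2)`[15,7]->27
15: g=3,t=3
[7] (3+8,3*2+1+8) = (11,15)
row: 27 vs 11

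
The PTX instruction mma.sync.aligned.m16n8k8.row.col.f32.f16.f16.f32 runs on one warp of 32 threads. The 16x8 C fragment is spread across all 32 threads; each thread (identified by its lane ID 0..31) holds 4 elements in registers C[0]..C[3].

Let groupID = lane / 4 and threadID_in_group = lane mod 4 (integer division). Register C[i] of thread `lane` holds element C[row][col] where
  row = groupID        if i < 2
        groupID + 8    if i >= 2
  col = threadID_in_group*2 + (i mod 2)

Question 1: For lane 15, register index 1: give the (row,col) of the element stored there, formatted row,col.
L=15->gid=15>>2=3, tid=15&3=3
[1]->row 3+0=3  col 3·2+1=7

3,7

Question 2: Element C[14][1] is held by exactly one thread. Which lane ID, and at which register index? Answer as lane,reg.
24,3

r: 14->gid=6,r8=1  c: 1->tid=0,i&1=1
L=6*4+0=24  i=1*2+1=3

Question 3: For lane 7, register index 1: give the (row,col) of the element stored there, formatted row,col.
lane 7: g=1 (7/4), t=3 (7%4)
i=1: r=1+0=1, c=3*2+1=7

1,7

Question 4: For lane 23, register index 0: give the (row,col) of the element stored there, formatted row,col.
5,6

lane 23->23/4=5, 23 mod 4=3
i=0  r:5+0->5  c:2·3+0->6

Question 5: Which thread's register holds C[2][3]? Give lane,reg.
9,1

r=2⇒gr=2,Rb=0  c=3⇒th=1,odd=1
L=2*4+1=9  i=0*2+1=1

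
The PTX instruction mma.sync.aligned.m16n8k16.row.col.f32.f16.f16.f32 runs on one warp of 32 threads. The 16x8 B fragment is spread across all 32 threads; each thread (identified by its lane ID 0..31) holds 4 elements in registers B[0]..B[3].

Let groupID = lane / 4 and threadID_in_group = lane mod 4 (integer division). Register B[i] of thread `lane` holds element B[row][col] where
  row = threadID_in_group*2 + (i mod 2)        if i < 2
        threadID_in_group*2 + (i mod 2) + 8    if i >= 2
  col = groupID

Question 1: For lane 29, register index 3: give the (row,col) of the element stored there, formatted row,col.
29: G=7,T=1
[3] (1*2+1+8,7) = (11,7)

11,7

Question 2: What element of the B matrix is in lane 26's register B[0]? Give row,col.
4,6

L=26→G=26>>2=6, T=26&3=2
[0]→row 2·2+0+0=4  col G=6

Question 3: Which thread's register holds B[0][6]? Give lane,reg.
c:6=>grp=6  r:0=>rB=0,tig=0,lo=0
L=6*4+0=24  i=0*2+0=0

24,0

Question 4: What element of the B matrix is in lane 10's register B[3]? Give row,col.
13,2

lane 10->10/4=2, 10 mod 4=2
i=3  r:2·2+1+8->13  c:2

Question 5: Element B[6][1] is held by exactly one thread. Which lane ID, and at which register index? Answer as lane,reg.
c=1⇒gr=1  r=6⇒Rb=0,th=3,odd=0
L=1*4+3=7  i=0*2+0=0

7,0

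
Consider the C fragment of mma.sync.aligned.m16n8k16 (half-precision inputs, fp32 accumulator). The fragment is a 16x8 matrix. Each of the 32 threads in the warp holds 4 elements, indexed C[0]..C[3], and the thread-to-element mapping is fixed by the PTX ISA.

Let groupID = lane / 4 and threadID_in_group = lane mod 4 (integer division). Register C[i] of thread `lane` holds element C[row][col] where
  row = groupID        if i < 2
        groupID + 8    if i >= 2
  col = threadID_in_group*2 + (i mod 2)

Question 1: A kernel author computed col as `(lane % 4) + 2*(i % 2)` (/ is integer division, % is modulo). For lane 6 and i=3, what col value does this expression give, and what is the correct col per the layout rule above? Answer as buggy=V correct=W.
buggy=4 correct=5

`(lane % 4) + 2*(i % 2)`[6,3]→4
lane 6→6/4=1, 6 mod 4=2
i=3  r:1+8→9  c:2·2+1→5
col: 4 vs 5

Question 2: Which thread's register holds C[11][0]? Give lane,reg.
12,2

r:11=>grp=3,rB=1  c:0=>tig=0,lo=0
L=3*4+0=12  i=1*2+0=2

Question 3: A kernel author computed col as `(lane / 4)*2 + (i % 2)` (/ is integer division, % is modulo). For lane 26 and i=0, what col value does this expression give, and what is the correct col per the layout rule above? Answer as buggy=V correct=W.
buggy=12 correct=4

`(lane / 4)*2 + (i % 2)`[26,0]=>12
lane 26: grp=6 (26/4), tig=2 (26%4)
i=0: r=6+0=6, c=2*2+0=4
col: 12 vs 4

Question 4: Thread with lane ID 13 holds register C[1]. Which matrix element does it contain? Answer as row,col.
3,3

lane 13: g=3 (13/4), t=1 (13%4)
i=1: r=3+0=3, c=1*2+1=3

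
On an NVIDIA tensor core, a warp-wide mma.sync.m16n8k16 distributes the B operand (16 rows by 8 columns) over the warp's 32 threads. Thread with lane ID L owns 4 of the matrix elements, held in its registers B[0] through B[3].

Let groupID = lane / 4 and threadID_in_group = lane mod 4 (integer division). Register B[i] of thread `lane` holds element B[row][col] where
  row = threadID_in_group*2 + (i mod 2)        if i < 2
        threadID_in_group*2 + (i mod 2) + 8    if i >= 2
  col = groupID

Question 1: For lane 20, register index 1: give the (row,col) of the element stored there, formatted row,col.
1,5

lane 20⇒20/4=5, 20 mod 4=0
i=1  r:2·0+1+0⇒1  c:5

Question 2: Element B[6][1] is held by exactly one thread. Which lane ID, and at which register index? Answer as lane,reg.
c=1⇒gr=1  r=6⇒Rb=0,th=3,odd=0
L=1*4+3=7  i=0*2+0=0

7,0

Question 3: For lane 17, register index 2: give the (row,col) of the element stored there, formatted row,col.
lane 17: G=4 (17/4), T=1 (17%4)
i=2: r=1*2+0+8=10, c=G=4

10,4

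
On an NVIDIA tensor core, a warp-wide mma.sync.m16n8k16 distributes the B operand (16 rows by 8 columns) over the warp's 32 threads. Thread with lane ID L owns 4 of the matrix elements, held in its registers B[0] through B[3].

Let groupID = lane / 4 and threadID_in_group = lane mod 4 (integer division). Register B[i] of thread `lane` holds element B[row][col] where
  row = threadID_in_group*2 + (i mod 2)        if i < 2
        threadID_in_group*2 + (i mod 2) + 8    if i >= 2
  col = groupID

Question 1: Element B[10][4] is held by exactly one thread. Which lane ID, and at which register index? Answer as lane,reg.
c=4⇒gr=4  r=10⇒Rb=1,th=1,odd=0
L=4*4+1=17  i=1*2+0=2

17,2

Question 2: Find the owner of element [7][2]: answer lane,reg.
c=2->g=2  r=7->rb=0,t=3,b0=1
L=2*4+3=11  i=0*2+1=1

11,1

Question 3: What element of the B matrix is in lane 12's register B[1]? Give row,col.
1,3

L=12=>grp=12>>2=3, tig=12&3=0
[1]=>row 0·2+1+0=1  col grp=3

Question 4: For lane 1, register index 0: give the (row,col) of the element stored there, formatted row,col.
lane 1: grp=0 (1/4), tig=1 (1%4)
i=0: r=1*2+0+0=2, c=grp=0

2,0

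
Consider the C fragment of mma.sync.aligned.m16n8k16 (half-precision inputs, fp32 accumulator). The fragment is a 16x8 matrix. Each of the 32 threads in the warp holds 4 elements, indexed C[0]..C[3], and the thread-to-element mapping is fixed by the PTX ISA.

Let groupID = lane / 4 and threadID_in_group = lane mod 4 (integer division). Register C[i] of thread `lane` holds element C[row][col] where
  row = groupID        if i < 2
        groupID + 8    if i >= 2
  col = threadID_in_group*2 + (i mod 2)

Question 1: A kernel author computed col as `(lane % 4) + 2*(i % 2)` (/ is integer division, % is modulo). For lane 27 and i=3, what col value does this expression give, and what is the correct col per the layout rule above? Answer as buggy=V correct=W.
`(lane % 4) + 2*(i % 2)`[27,3]->5
lane 27: gid=6 (27/4), tid=3 (27%4)
i=3: r=6+8=14, c=3*2+1=7
col: 5 vs 7

buggy=5 correct=7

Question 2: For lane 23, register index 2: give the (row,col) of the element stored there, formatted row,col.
lane 23: gid=5 (23/4), tid=3 (23%4)
i=2: r=5+8=13, c=3*2+0=6

13,6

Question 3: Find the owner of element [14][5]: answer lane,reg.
r: 14->gid=6,r8=1  c: 5->tid=2,i&1=1
L=6*4+2=26  i=1*2+1=3

26,3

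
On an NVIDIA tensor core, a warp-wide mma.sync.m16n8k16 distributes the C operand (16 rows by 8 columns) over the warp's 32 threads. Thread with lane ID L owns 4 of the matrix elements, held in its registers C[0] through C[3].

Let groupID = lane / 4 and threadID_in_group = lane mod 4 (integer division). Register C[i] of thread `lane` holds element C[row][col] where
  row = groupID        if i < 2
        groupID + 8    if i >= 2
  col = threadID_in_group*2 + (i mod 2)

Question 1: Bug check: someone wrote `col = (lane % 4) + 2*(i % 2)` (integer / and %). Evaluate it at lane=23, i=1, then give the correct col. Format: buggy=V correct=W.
buggy=5 correct=7

`(lane % 4) + 2*(i % 2)`[23,1]⇒5
23: gr=5,th=3
[1] (5+0,3*2+1) = (5,7)
col: 5 vs 7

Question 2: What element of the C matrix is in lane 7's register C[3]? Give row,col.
9,7

L=7=>grp=7>>2=1, tig=7&3=3
[3]=>row 1+8=9  col 3·2+1=7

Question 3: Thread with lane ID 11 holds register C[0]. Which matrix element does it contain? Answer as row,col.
2,6

L=11=>grp=11>>2=2, tig=11&3=3
[0]=>row 2+0=2  col 3·2+0=6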